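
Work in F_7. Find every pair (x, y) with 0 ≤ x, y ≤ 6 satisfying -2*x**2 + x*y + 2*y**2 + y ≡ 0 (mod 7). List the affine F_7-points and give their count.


Affine F_7-points: {(0, 0), (0, 3), (4, 2), (4, 6), (5, 1), (5, 3), (6, 1), (6, 6)}; count = 8.

For each of the 49 pairs (x, y) ∈ F_7², evaluate f(x, y) mod 7. Record the zeros.
  x = 0: [0↦0, 1↦3, 2↦3, 3↦0, 4↦1, 5↦6, 6↦1]  zeros at y ∈ {0, 3}
  x = 1: [0↦5, 1↦2, 2↦3, 3↦1, 4↦3, 5↦2, 6↦5]  zeros at y ∈ ∅
  x = 2: [0↦6, 1↦4, 2↦6, 3↦5, 4↦1, 5↦1, 6↦5]  zeros at y ∈ ∅
  x = 3: [0↦3, 1↦2, 2↦5, 3↦5, 4↦2, 5↦3, 6↦1]  zeros at y ∈ ∅
  x = 4: [0↦3, 1↦3, 2↦0, 3↦1, 4↦6, 5↦1, 6↦0]  zeros at y ∈ {2, 6}
  x = 5: [0↦6, 1↦0, 2↦5, 3↦0, 4↦6, 5↦2, 6↦2]  zeros at y ∈ {1, 3}
  x = 6: [0↦5, 1↦0, 2↦6, 3↦2, 4↦2, 5↦6, 6↦0]  zeros at y ∈ {1, 6}
Collecting zeros: affine points = {(0, 0), (0, 3), (4, 2), (4, 6), (5, 1), (5, 3), (6, 1), (6, 6)}.
Total count |C(F_7)_aff| = 8.


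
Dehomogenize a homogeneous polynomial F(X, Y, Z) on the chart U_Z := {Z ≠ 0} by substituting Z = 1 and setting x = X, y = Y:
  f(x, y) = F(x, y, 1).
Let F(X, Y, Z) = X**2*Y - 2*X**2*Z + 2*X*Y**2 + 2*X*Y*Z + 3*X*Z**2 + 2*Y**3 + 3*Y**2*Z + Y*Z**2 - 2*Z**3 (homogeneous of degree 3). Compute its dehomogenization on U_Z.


f(x, y) = x**2*y - 2*x**2 + 2*x*y**2 + 2*x*y + 3*x + 2*y**3 + 3*y**2 + y - 2

On U_Z we set Z = 1. Each monomial c·X^i·Y^j·Z^k in F becomes c·x^i·y^j·1^k = c·x^i·y^j.
Substituting Z = 1: F(X, Y, 1) = x**2*y - 2*x**2 + 2*x*y**2 + 2*x*y + 3*x + 2*y**3 + 3*y**2 + y - 2.
Note: deg(f) ≤ deg(F) = 3; strict inequality happens when F is divisible by Z (lost terms).


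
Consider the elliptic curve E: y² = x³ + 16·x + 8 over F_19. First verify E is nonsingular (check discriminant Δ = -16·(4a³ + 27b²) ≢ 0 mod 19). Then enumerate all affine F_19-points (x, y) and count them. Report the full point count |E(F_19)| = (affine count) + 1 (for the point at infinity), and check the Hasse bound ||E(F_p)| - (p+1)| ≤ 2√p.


Affine points = {(1, 5), (1, 14), (3, 8), (3, 11), (5, 2), (5, 17), (6, 4), (6, 15), (7, 8), (7, 11), (9, 8), (9, 11), (10, 3), (10, 16), (12, 3), (12, 16), (13, 0), (16, 3), (16, 16), (17, 5), (17, 14)}; affine count = 21; |E(F_19)| = 22.

Discriminant check: Δ ∝ 4a³ + 27b² = 4·16³ + 27·8² = 4·4096 + 27·64 ≡ 5 (mod 19). Nonzero ⇒ E is nonsingular.
For each x ∈ F_19, compute rhs = x³ + 16·x + 8 mod 19, then count y ∈ F_19 with y² ≡ rhs.
  x = 0: rhs = 8, matching y values: none (0 points).
  x = 1: rhs = 6, matching y values: 5, 14 (2 points).
  x = 2: rhs = 10, matching y values: none (0 points).
  x = 3: rhs = 7, matching y values: 8, 11 (2 points).
  x = 4: rhs = 3, matching y values: none (0 points).
  x = 5: rhs = 4, matching y values: 2, 17 (2 points).
  x = 6: rhs = 16, matching y values: 4, 15 (2 points).
  x = 7: rhs = 7, matching y values: 8, 11 (2 points).
  x = 8: rhs = 2, matching y values: none (0 points).
  x = 9: rhs = 7, matching y values: 8, 11 (2 points).
  x = 10: rhs = 9, matching y values: 3, 16 (2 points).
  x = 11: rhs = 14, matching y values: none (0 points).
  x = 12: rhs = 9, matching y values: 3, 16 (2 points).
  x = 13: rhs = 0, matching y values: 0 (1 points).
  x = 14: rhs = 12, matching y values: none (0 points).
  x = 15: rhs = 13, matching y values: none (0 points).
  x = 16: rhs = 9, matching y values: 3, 16 (2 points).
  x = 17: rhs = 6, matching y values: 5, 14 (2 points).
  x = 18: rhs = 10, matching y values: none (0 points).
Total affine count: 21.
Full point count |E(F_19)| = 21 + 1 = 22.
Hasse bound: |22 − (19+1)| = |2| = 2 ≤ 2√19 ≈ 8.7178 ✓.


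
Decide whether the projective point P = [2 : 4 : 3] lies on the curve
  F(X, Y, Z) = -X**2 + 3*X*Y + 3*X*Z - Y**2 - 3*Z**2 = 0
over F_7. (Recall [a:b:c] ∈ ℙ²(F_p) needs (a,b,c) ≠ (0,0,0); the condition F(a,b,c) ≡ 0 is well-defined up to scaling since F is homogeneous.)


F(2,4,3) ≡ 2 (mod 7); P is NOT on the curve.

Evaluate F(2, 4, 3) term-by-term (mod 7).
  -X**2 ↦ -1·4·1·1 = -4
  3*X*Y ↦ 3·2·4·1 = 24
  3*X*Z ↦ 3·2·1·3 = 18
  -Y**2 ↦ -1·1·16·1 = -16
  -3*Z**2 ↦ -3·1·1·9 = -27
Sum: F(2, 4, 3) = (-4) + (24) + (18) + (-16) + (-27) = -5.
Reducing mod 7: -5 ≡ 2 (mod 7).
Since F(a, b, c) ≡ 2 ≠ 0 (mod 7), P does NOT lie on the curve.


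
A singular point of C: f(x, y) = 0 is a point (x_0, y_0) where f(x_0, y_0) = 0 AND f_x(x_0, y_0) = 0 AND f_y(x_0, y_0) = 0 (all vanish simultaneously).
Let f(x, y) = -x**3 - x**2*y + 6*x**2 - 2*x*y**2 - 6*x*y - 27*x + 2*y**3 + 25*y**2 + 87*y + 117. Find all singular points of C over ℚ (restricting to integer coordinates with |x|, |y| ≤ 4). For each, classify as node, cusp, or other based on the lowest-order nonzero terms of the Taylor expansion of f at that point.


Singular points: {(3, -3)}; classification: cusp.

Compute partial derivatives:
  f_x = -3*x**2 - 2*x*y + 12*x - 2*y**2 - 6*y - 27.
  f_y = -x**2 - 4*x*y - 6*x + 6*y**2 + 50*y + 87.
Scan x_0 ∈ {−4, ..., 4}. For each x_0, f_y(x_0, y) is a polynomial in y; find its integer roots y ∈ {−4, ..., 4}, then test f_x and f at those candidates.
  x = -4: f_y(-4, y) = 6*y**2 + 66*y + 95; no integer root y with |y| ≤ 4.
  x = -3: f_y(-3, y) = 6*y**2 + 62*y + 96; no integer root y with |y| ≤ 4.
  x = -2: f_y(-2, y) = 6*y**2 + 58*y + 95; no integer root y with |y| ≤ 4.
  x = -1: f_y(-1, y) = 6*y**2 + 54*y + 92; no integer root y with |y| ≤ 4.
  x = 0: f_y(0, y) = 6*y**2 + 50*y + 87; no integer root y with |y| ≤ 4.
  x = 1: f_y(1, y) = 6*y**2 + 46*y + 80; no integer root y with |y| ≤ 4.
  x = 2: f_y(2, y) = 6*y**2 + 42*y + 71; no integer root y with |y| ≤ 4.
  x = 3: f_y(3, y) = 6*y**2 + 38*y + 60; vanishes at y ∈ {-3}. (3, -3): f_x = 0, f = 0 — SINGULAR.
  x = 4: f_y(4, y) = 6*y**2 + 34*y + 47; no integer root y with |y| ≤ 4.
Only singular point on the grid: (3, -3).
Classify: substitute x = 3 + u, y = -3 + v and expand: f = -u**3 - u**2*v - 2*u*v**2 + 2*v**3 + v**2.
No constant or linear terms (consistent with a singular point). Quadratic part: v**2. Cubic part: -u**3 - u**2*v - 2*u*v**2 + 2*v**3.
The quadratic part v**2 is a perfect square, so there is a single (double) tangent line v = 0, i.e. y = -3. Restricting the cubic part to that line (v = 0) leaves -u**3 ≠ 0, so f is not divisible by v and the branch is v² ≈ u**3 to lowest order — this is a cusp.
Classification: cusp.


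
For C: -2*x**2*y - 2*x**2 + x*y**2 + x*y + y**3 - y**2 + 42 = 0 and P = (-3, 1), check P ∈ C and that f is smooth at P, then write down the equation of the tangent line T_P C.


Tangent line at P: 26*x - 26*y + 104 = 0.

Step 1: f(-3, 1) = 0, so P lies on C.
Step 2: partial derivatives
  f_x(x, y) = -4*x*y - 4*x + y**2 + y, f_y(x, y) = -2*x**2 + 2*x*y + x + 3*y**2 - 2*y.
  f_x(P) = 26, f_y(P) = -26 (gradient nonzero, so P is smooth).
Step 3: tangent line at P: 26·(x − -3) + -26·(y − 1) = 0.
Expanding: 26*x - 26*y + 104 = 0.


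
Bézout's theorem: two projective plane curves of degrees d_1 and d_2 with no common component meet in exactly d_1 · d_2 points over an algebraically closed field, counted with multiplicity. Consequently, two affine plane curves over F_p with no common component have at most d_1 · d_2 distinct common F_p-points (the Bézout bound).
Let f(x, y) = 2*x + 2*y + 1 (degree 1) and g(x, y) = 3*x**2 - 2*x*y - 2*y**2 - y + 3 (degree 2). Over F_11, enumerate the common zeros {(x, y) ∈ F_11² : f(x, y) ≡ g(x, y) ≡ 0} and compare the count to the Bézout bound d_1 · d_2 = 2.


Common zeros: ∅; count = 0; Bézout bound = 2.

deg(f) = 1, deg(g) = 2, so Bézout bound = 2.
Scan x ∈ F_11. For each x, list the y ∈ F_11 with f(x, y) ≡ 0 and those with g(x, y) ≡ 0 (mod 11); the common zeros in that column are the intersection.
  x = 0: f ≡ 0 at y ∈ {5}; g ≡ 0 at y ∈ {1, 4}; common: ∅.
  x = 1: f ≡ 0 at y ∈ {4}; g ≡ 0 at y ∈ ∅; common: ∅.
  x = 2: f ≡ 0 at y ∈ {3}; g ≡ 0 at y ∈ ∅; common: ∅.
  x = 3: f ≡ 0 at y ∈ {2}; g ≡ 0 at y ∈ {5, 8}; common: ∅.
  x = 4: f ≡ 0 at y ∈ {1}; g ≡ 0 at y ∈ {5, 7}; common: ∅.
  x = 5: f ≡ 0 at y ∈ {0}; g ≡ 0 at y ∈ ∅; common: ∅.
  x = 6: f ≡ 0 at y ∈ {10}; g ≡ 0 at y ∈ {2, 8}; common: ∅.
  x = 7: f ≡ 0 at y ∈ {9}; g ≡ 0 at y ∈ ∅; common: ∅.
  x = 8: f ≡ 0 at y ∈ {8}; g ≡ 0 at y ∈ {1, 7}; common: ∅.
  x = 9: f ≡ 0 at y ∈ {7}; g ≡ 0 at y ∈ ∅; common: ∅.
  x = 10: f ≡ 0 at y ∈ {6}; g ≡ 0 at y ∈ {2, 4}; common: ∅.
Collecting: common zeros = ∅, so the count is 0.
Comparison with the Bézout bound: 0 ≤ 2 = deg(f)·deg(g), as expected for curves with no common component (the affine F_11-count falls short of the bound because intersections may lie at infinity, over extension fields, or carry multiplicity).


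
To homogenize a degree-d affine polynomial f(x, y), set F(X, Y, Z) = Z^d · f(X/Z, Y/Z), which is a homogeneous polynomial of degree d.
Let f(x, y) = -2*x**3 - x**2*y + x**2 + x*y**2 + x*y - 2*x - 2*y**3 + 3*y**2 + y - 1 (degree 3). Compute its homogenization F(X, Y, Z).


F(X, Y, Z) = -2*X**3 - X**2*Y + X**2*Z + X*Y**2 + X*Y*Z - 2*X*Z**2 - 2*Y**3 + 3*Y**2*Z + Y*Z**2 - Z**3

deg(f) = 3.
Substitute x = X/Z, y = Y/Z into f, then multiply by Z^3.
  monomial -2·x^3·y^0 ↦ -2·X^3·Y^0·Z^0.
  monomial -1·x^2·y^1 ↦ -1·X^2·Y^1·Z^0.
  monomial 1·x^2·y^0 ↦ 1·X^2·Y^0·Z^1.
  monomial 1·x^1·y^2 ↦ 1·X^1·Y^2·Z^0.
  monomial 1·x^1·y^1 ↦ 1·X^1·Y^1·Z^1.
  monomial -2·x^1·y^0 ↦ -2·X^1·Y^0·Z^2.
  monomial -2·x^0·y^3 ↦ -2·X^0·Y^3·Z^0.
  monomial 3·x^0·y^2 ↦ 3·X^0·Y^2·Z^1.
  monomial 1·x^0·y^1 ↦ 1·X^0·Y^1·Z^2.
  monomial -1·x^0·y^0 ↦ -1·X^0·Y^0·Z^3.
Collecting: F(X, Y, Z) = -2*X**3 - X**2*Y + X**2*Z + X*Y**2 + X*Y*Z - 2*X*Z**2 - 2*Y**3 + 3*Y**2*Z + Y*Z**2 - Z**3.


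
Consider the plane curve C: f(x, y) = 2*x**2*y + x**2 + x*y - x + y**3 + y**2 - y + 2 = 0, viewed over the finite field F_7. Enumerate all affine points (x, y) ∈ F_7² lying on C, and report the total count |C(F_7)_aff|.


Affine F_7-points: {(0, 3), (0, 5), (1, 6), (3, 4), (4, 0), (4, 6), (6, 4), (6, 5)}; count = 8.

For each of the 49 pairs (x, y) ∈ F_7², evaluate f(x, y) mod 7. Record the zeros.
  x = 0: [0↦2, 1↦3, 2↦5, 3↦0, 4↦1, 5↦0, 6↦3]  zeros at y ∈ {3, 5}
  x = 1: [0↦2, 1↦6, 2↦4, 3↦2, 4↦6, 5↦1, 6↦0]  zeros at y ∈ {6}
  x = 2: [0↦4, 1↦1, 2↦6, 3↦4, 4↦1, 5↦3, 6↦2]  zeros at y ∈ ∅
  x = 3: [0↦1, 1↦2, 2↦4, 3↦6, 4↦0, 5↦6, 6↦2]  zeros at y ∈ {4}
  x = 4: [0↦0, 1↦2, 2↦5, 3↦1, 4↦3, 5↦3, 6↦0]  zeros at y ∈ {0, 6}
  x = 5: [0↦1, 1↦1, 2↦2, 3↦3, 4↦3, 5↦1, 6↦3]  zeros at y ∈ ∅
  x = 6: [0↦4, 1↦6, 2↦2, 3↦5, 4↦0, 5↦0, 6↦4]  zeros at y ∈ {4, 5}
Collecting zeros: affine points = {(0, 3), (0, 5), (1, 6), (3, 4), (4, 0), (4, 6), (6, 4), (6, 5)}.
Total count |C(F_7)_aff| = 8.


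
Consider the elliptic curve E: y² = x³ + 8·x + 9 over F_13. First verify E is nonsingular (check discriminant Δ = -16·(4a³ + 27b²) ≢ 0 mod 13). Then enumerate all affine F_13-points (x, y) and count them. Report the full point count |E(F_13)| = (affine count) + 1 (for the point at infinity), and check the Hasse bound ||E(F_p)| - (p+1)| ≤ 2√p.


Affine points = {(0, 3), (0, 10), (4, 1), (4, 12), (6, 0), (8, 0), (9, 2), (9, 11), (10, 6), (10, 7), (12, 0)}; affine count = 11; |E(F_13)| = 12.

Discriminant check: Δ ∝ 4a³ + 27b² = 4·8³ + 27·9² = 4·512 + 27·81 ≡ 10 (mod 13). Nonzero ⇒ E is nonsingular.
For each x ∈ F_13, compute rhs = x³ + 8·x + 9 mod 13, then count y ∈ F_13 with y² ≡ rhs.
  x = 0: rhs = 9, matching y values: 3, 10 (2 points).
  x = 1: rhs = 5, matching y values: none (0 points).
  x = 2: rhs = 7, matching y values: none (0 points).
  x = 3: rhs = 8, matching y values: none (0 points).
  x = 4: rhs = 1, matching y values: 1, 12 (2 points).
  x = 5: rhs = 5, matching y values: none (0 points).
  x = 6: rhs = 0, matching y values: 0 (1 points).
  x = 7: rhs = 5, matching y values: none (0 points).
  x = 8: rhs = 0, matching y values: 0 (1 points).
  x = 9: rhs = 4, matching y values: 2, 11 (2 points).
  x = 10: rhs = 10, matching y values: 6, 7 (2 points).
  x = 11: rhs = 11, matching y values: none (0 points).
  x = 12: rhs = 0, matching y values: 0 (1 points).
Total affine count: 11.
Full point count |E(F_13)| = 11 + 1 = 12.
Hasse bound: |12 − (13+1)| = |-2| = 2 ≤ 2√13 ≈ 7.2111 ✓.


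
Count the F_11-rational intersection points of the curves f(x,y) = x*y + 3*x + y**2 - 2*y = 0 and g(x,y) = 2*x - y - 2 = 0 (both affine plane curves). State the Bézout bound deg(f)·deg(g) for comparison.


Common zeros: ∅; count = 0; Bézout bound = 2.

deg(f) = 2, deg(g) = 1, so Bézout bound = 2.
Scan x ∈ F_11. For each x, list the y ∈ F_11 with f(x, y) ≡ 0 and those with g(x, y) ≡ 0 (mod 11); the common zeros in that column are the intersection.
  x = 0: f ≡ 0 at y ∈ {0, 2}; g ≡ 0 at y ∈ {9}; common: ∅.
  x = 1: f ≡ 0 at y ∈ {6}; g ≡ 0 at y ∈ {0}; common: ∅.
  x = 2: f ≡ 0 at y ∈ {4, 7}; g ≡ 0 at y ∈ {2}; common: ∅.
  x = 3: f ≡ 0 at y ∈ {1, 9}; g ≡ 0 at y ∈ {4}; common: ∅.
  x = 4: f ≡ 0 at y ∈ {10}; g ≡ 0 at y ∈ {6}; common: ∅.
  x = 5: f ≡ 0 at y ∈ {3, 5}; g ≡ 0 at y ∈ {8}; common: ∅.
  x = 6: f ≡ 0 at y ∈ ∅; g ≡ 0 at y ∈ {10}; common: ∅.
  x = 7: f ≡ 0 at y ∈ ∅; g ≡ 0 at y ∈ {1}; common: ∅.
  x = 8: f ≡ 0 at y ∈ ∅; g ≡ 0 at y ∈ {3}; common: ∅.
  x = 9: f ≡ 0 at y ∈ ∅; g ≡ 0 at y ∈ {5}; common: ∅.
  x = 10: f ≡ 0 at y ∈ ∅; g ≡ 0 at y ∈ {7}; common: ∅.
Collecting: common zeros = ∅, so the count is 0.
Comparison with the Bézout bound: 0 ≤ 2 = deg(f)·deg(g), as expected for curves with no common component (the affine F_11-count falls short of the bound because intersections may lie at infinity, over extension fields, or carry multiplicity).


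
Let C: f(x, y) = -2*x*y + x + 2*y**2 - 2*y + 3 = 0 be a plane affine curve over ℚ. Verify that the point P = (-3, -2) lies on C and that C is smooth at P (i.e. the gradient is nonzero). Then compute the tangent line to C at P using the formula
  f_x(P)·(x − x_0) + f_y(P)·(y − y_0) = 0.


Tangent line at P: 5*x - 4*y + 7 = 0.

Step 1: f(-3, -2) = 0, so P lies on C.
Step 2: partial derivatives
  f_x(x, y) = 1 - 2*y, f_y(x, y) = -2*x + 4*y - 2.
  f_x(P) = 5, f_y(P) = -4 (gradient nonzero, so P is smooth).
Step 3: tangent line at P: 5·(x − -3) + -4·(y − -2) = 0.
Expanding: 5*x - 4*y + 7 = 0.


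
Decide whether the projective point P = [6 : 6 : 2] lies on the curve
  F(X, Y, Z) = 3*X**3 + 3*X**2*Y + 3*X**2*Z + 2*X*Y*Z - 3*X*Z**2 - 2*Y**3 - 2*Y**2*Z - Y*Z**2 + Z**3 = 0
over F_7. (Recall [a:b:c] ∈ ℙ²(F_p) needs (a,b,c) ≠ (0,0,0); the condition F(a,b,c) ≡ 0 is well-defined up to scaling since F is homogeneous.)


F(6,6,2) ≡ 5 (mod 7); P is NOT on the curve.

Evaluate F(6, 6, 2) term-by-term (mod 7).
  3*X**3 ↦ 3·216·1·1 = 648
  3*X**2*Y ↦ 3·36·6·1 = 648
  3*X**2*Z ↦ 3·36·1·2 = 216
  2*X*Y*Z ↦ 2·6·6·2 = 144
  -3*X*Z**2 ↦ -3·6·1·4 = -72
  -2*Y**3 ↦ -2·1·216·1 = -432
  -2*Y**2*Z ↦ -2·1·36·2 = -144
  -Y*Z**2 ↦ -1·1·6·4 = -24
  Z**3 ↦ 1·1·1·8 = 8
Sum: F(6, 6, 2) = (648) + (648) + (216) + (144) + (-72) + (-432) + (-144) + (-24) + (8) = 992.
Reducing mod 7: 992 ≡ 5 (mod 7).
Since F(a, b, c) ≡ 5 ≠ 0 (mod 7), P does NOT lie on the curve.


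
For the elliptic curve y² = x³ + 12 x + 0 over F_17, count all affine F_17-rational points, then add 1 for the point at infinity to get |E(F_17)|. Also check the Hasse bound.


Affine points = {(0, 0), (1, 8), (1, 9), (2, 7), (2, 10), (5, 7), (5, 10), (6, 4), (6, 13), (7, 6), (7, 11), (8, 8), (8, 9), (9, 2), (9, 15), (10, 7), (10, 10), (11, 1), (11, 16), (12, 6), (12, 11), (15, 6), (15, 11), (16, 2), (16, 15)}; affine count = 25; |E(F_17)| = 26.

Discriminant check: Δ ∝ 4a³ + 27b² = 4·12³ + 27·0² = 4·1728 + 27·0 ≡ 10 (mod 17). Nonzero ⇒ E is nonsingular.
For each x ∈ F_17, compute rhs = x³ + 12·x + 0 mod 17, then count y ∈ F_17 with y² ≡ rhs.
  x = 0: rhs = 0, matching y values: 0 (1 points).
  x = 1: rhs = 13, matching y values: 8, 9 (2 points).
  x = 2: rhs = 15, matching y values: 7, 10 (2 points).
  x = 3: rhs = 12, matching y values: none (0 points).
  x = 4: rhs = 10, matching y values: none (0 points).
  x = 5: rhs = 15, matching y values: 7, 10 (2 points).
  x = 6: rhs = 16, matching y values: 4, 13 (2 points).
  x = 7: rhs = 2, matching y values: 6, 11 (2 points).
  x = 8: rhs = 13, matching y values: 8, 9 (2 points).
  x = 9: rhs = 4, matching y values: 2, 15 (2 points).
  x = 10: rhs = 15, matching y values: 7, 10 (2 points).
  x = 11: rhs = 1, matching y values: 1, 16 (2 points).
  x = 12: rhs = 2, matching y values: 6, 11 (2 points).
  x = 13: rhs = 7, matching y values: none (0 points).
  x = 14: rhs = 5, matching y values: none (0 points).
  x = 15: rhs = 2, matching y values: 6, 11 (2 points).
  x = 16: rhs = 4, matching y values: 2, 15 (2 points).
Total affine count: 25.
Full point count |E(F_17)| = 25 + 1 = 26.
Hasse bound: |26 − (17+1)| = |8| = 8 ≤ 2√17 ≈ 8.2462 ✓.


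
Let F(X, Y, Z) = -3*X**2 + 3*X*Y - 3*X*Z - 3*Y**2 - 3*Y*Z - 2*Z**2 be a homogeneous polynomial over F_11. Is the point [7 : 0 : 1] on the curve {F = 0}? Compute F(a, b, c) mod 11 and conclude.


F(7,0,1) ≡ 6 (mod 11); P is NOT on the curve.

Evaluate F(7, 0, 1) term-by-term (mod 11).
  -3*X**2 ↦ -3·49·1·1 = -147
  3*X*Y ↦ 3·7·0·1 = 0
  -3*X*Z ↦ -3·7·1·1 = -21
  -3*Y**2 ↦ -3·1·0·1 = 0
  -3*Y*Z ↦ -3·1·0·1 = 0
  -2*Z**2 ↦ -2·1·1·1 = -2
Sum: F(7, 0, 1) = (-147) + (0) + (-21) + (0) + (0) + (-2) = -170.
Reducing mod 11: -170 ≡ 6 (mod 11).
Since F(a, b, c) ≡ 6 ≠ 0 (mod 11), P does NOT lie on the curve.


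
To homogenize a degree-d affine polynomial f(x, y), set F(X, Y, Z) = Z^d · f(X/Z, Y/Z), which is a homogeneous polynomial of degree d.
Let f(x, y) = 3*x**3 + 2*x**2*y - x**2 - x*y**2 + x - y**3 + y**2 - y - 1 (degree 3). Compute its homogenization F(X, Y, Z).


F(X, Y, Z) = 3*X**3 + 2*X**2*Y - X**2*Z - X*Y**2 + X*Z**2 - Y**3 + Y**2*Z - Y*Z**2 - Z**3

deg(f) = 3.
Substitute x = X/Z, y = Y/Z into f, then multiply by Z^3.
  monomial 3·x^3·y^0 ↦ 3·X^3·Y^0·Z^0.
  monomial 2·x^2·y^1 ↦ 2·X^2·Y^1·Z^0.
  monomial -1·x^2·y^0 ↦ -1·X^2·Y^0·Z^1.
  monomial -1·x^1·y^2 ↦ -1·X^1·Y^2·Z^0.
  monomial 1·x^1·y^0 ↦ 1·X^1·Y^0·Z^2.
  monomial -1·x^0·y^3 ↦ -1·X^0·Y^3·Z^0.
  monomial 1·x^0·y^2 ↦ 1·X^0·Y^2·Z^1.
  monomial -1·x^0·y^1 ↦ -1·X^0·Y^1·Z^2.
  monomial -1·x^0·y^0 ↦ -1·X^0·Y^0·Z^3.
Collecting: F(X, Y, Z) = 3*X**3 + 2*X**2*Y - X**2*Z - X*Y**2 + X*Z**2 - Y**3 + Y**2*Z - Y*Z**2 - Z**3.


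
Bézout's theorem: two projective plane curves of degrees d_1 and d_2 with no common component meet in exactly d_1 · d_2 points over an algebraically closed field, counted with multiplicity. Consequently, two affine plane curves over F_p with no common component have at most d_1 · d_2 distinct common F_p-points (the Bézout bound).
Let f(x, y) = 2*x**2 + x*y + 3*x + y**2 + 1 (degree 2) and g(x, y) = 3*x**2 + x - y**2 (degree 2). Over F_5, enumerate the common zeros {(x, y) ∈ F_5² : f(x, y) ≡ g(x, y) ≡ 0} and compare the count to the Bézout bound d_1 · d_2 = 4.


Common zeros: {(2, 3)}; count = 1; Bézout bound = 4.

deg(f) = 2, deg(g) = 2, so Bézout bound = 4.
Scan x ∈ F_5. For each x, list the y ∈ F_5 with f(x, y) ≡ 0 and those with g(x, y) ≡ 0 (mod 5); the common zeros in that column are the intersection.
  x = 0: f ≡ 0 at y ∈ {2, 3}; g ≡ 0 at y ∈ {0}; common: ∅.
  x = 1: f ≡ 0 at y ∈ ∅; g ≡ 0 at y ∈ {2, 3}; common: ∅.
  x = 2: f ≡ 0 at y ∈ {0, 3}; g ≡ 0 at y ∈ {2, 3}; common: {3}.
  x = 3: f ≡ 0 at y ∈ ∅; g ≡ 0 at y ∈ {0}; common: ∅.
  x = 4: f ≡ 0 at y ∈ {0, 1}; g ≡ 0 at y ∈ ∅; common: ∅.
Collecting: common zeros = {(2, 3)}, so the count is 1.
Comparison with the Bézout bound: 1 ≤ 4 = deg(f)·deg(g), as expected for curves with no common component (the affine F_5-count falls short of the bound because intersections may lie at infinity, over extension fields, or carry multiplicity).


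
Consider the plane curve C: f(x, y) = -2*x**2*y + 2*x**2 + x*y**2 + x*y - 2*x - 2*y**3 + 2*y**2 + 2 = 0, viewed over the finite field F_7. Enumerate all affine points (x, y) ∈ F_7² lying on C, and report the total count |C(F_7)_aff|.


Affine F_7-points: {(1, 3), (3, 0), (5, 0), (5, 3), (5, 4)}; count = 5.

For each of the 49 pairs (x, y) ∈ F_7², evaluate f(x, y) mod 7. Record the zeros.
  x = 0: [0↦2, 1↦2, 2↦1, 3↦1, 4↦4, 5↦5, 6↦6]  zeros at y ∈ ∅
  x = 1: [0↦2, 1↦2, 2↦3, 3↦0, 4↦2, 5↦4, 6↦1]  zeros at y ∈ {3}
  x = 2: [0↦6, 1↦2, 2↦1, 3↦5, 4↦2, 5↦1, 6↦4]  zeros at y ∈ ∅
  x = 3: [0↦0, 1↦2, 2↦2, 3↦2, 4↦4, 5↦3, 6↦1]  zeros at y ∈ {0}
  x = 4: [0↦5, 1↦2, 2↦6, 3↦5, 4↦1, 5↦3, 6↦6]  zeros at y ∈ ∅
  x = 5: [0↦0, 1↦2, 2↦6, 3↦0, 4↦0, 5↦1, 6↦5]  zeros at y ∈ {0, 3, 4}
  x = 6: [0↦6, 1↦2, 2↦2, 3↦1, 4↦1, 5↦4, 6↦5]  zeros at y ∈ ∅
Collecting zeros: affine points = {(1, 3), (3, 0), (5, 0), (5, 3), (5, 4)}.
Total count |C(F_7)_aff| = 5.


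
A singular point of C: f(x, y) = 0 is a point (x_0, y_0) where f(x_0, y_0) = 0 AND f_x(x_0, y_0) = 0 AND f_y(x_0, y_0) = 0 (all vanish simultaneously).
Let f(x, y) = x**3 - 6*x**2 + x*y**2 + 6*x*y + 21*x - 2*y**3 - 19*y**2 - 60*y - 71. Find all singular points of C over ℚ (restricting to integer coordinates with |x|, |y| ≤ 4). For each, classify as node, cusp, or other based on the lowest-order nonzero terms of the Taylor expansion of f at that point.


Singular points: {(2, -3)}; classification: cusp.

Compute partial derivatives:
  f_x = 3*x**2 - 12*x + y**2 + 6*y + 21.
  f_y = 2*x*y + 6*x - 6*y**2 - 38*y - 60.
Scan x_0 ∈ {−4, ..., 4}. For each x_0, f_y(x_0, y) is a polynomial in y; find its integer roots y ∈ {−4, ..., 4}, then test f_x and f at those candidates.
  x = -4: f_y(-4, y) = -6*y**2 - 46*y - 84; vanishes at y ∈ {-3}. (-4, -3): f_x = 108 ≠ 0.
  x = -3: f_y(-3, y) = -6*y**2 - 44*y - 78; vanishes at y ∈ {-3}. (-3, -3): f_x = 75 ≠ 0.
  x = -2: f_y(-2, y) = -6*y**2 - 42*y - 72; vanishes at y ∈ {-4, -3}. (-2, -4): f_x = 49 ≠ 0; (-2, -3): f_x = 48 ≠ 0.
  x = -1: f_y(-1, y) = -6*y**2 - 40*y - 66; vanishes at y ∈ {-3}. (-1, -3): f_x = 27 ≠ 0.
  x = 0: f_y(0, y) = -6*y**2 - 38*y - 60; vanishes at y ∈ {-3}. (0, -3): f_x = 12 ≠ 0.
  x = 1: f_y(1, y) = -6*y**2 - 36*y - 54; vanishes at y ∈ {-3}. (1, -3): f_x = 3 ≠ 0.
  x = 2: f_y(2, y) = -6*y**2 - 34*y - 48; vanishes at y ∈ {-3}. (2, -3): f_x = 0, f = 0 — SINGULAR.
  x = 3: f_y(3, y) = -6*y**2 - 32*y - 42; vanishes at y ∈ {-3}. (3, -3): f_x = 3 ≠ 0.
  x = 4: f_y(4, y) = -6*y**2 - 30*y - 36; vanishes at y ∈ {-3, -2}. (4, -3): f_x = 12 ≠ 0; (4, -2): f_x = 13 ≠ 0.
Only singular point on the grid: (2, -3).
Classify: substitute x = 2 + u, y = -3 + v and expand: f = u**3 + u*v**2 - 2*v**3 + v**2.
No constant or linear terms (consistent with a singular point). Quadratic part: v**2. Cubic part: u**3 + u*v**2 - 2*v**3.
The quadratic part v**2 is a perfect square, so there is a single (double) tangent line v = 0, i.e. y = -3. Restricting the cubic part to that line (v = 0) leaves u**3 ≠ 0, so f is not divisible by v and the branch is v² ≈ -u**3 to lowest order — this is a cusp.
Classification: cusp.


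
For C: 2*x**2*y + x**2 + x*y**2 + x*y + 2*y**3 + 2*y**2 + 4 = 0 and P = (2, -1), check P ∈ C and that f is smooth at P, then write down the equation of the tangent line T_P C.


Tangent line at P: -4*x + 8*y + 16 = 0.

Step 1: f(2, -1) = 0, so P lies on C.
Step 2: partial derivatives
  f_x(x, y) = 4*x*y + 2*x + y**2 + y, f_y(x, y) = 2*x**2 + 2*x*y + x + 6*y**2 + 4*y.
  f_x(P) = -4, f_y(P) = 8 (gradient nonzero, so P is smooth).
Step 3: tangent line at P: -4·(x − 2) + 8·(y − -1) = 0.
Expanding: -4*x + 8*y + 16 = 0.


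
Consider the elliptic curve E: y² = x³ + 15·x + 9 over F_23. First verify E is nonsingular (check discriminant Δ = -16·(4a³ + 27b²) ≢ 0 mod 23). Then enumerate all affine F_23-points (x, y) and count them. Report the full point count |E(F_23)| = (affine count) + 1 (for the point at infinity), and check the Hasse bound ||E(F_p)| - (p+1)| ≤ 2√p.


Affine points = {(0, 3), (0, 20), (1, 5), (1, 18), (2, 1), (2, 22), (3, 9), (3, 14), (4, 8), (4, 15), (5, 5), (5, 18), (6, 4), (6, 19), (10, 3), (10, 20), (12, 10), (12, 13), (13, 3), (13, 20), (17, 5), (17, 18), (18, 4), (18, 19), (19, 0), (20, 11), (20, 12), (22, 4), (22, 19)}; affine count = 29; |E(F_23)| = 30.

Discriminant check: Δ ∝ 4a³ + 27b² = 4·15³ + 27·9² = 4·3375 + 27·81 ≡ 1 (mod 23). Nonzero ⇒ E is nonsingular.
For each x ∈ F_23, compute rhs = x³ + 15·x + 9 mod 23, then count y ∈ F_23 with y² ≡ rhs.
  x = 0: rhs = 9, matching y values: 3, 20 (2 points).
  x = 1: rhs = 2, matching y values: 5, 18 (2 points).
  x = 2: rhs = 1, matching y values: 1, 22 (2 points).
  x = 3: rhs = 12, matching y values: 9, 14 (2 points).
  x = 4: rhs = 18, matching y values: 8, 15 (2 points).
  x = 5: rhs = 2, matching y values: 5, 18 (2 points).
  x = 6: rhs = 16, matching y values: 4, 19 (2 points).
  x = 7: rhs = 20, matching y values: none (0 points).
  x = 8: rhs = 20, matching y values: none (0 points).
  x = 9: rhs = 22, matching y values: none (0 points).
  x = 10: rhs = 9, matching y values: 3, 20 (2 points).
  x = 11: rhs = 10, matching y values: none (0 points).
  x = 12: rhs = 8, matching y values: 10, 13 (2 points).
  x = 13: rhs = 9, matching y values: 3, 20 (2 points).
  x = 14: rhs = 19, matching y values: none (0 points).
  x = 15: rhs = 21, matching y values: none (0 points).
  x = 16: rhs = 21, matching y values: none (0 points).
  x = 17: rhs = 2, matching y values: 5, 18 (2 points).
  x = 18: rhs = 16, matching y values: 4, 19 (2 points).
  x = 19: rhs = 0, matching y values: 0 (1 points).
  x = 20: rhs = 6, matching y values: 11, 12 (2 points).
  x = 21: rhs = 17, matching y values: none (0 points).
  x = 22: rhs = 16, matching y values: 4, 19 (2 points).
Total affine count: 29.
Full point count |E(F_23)| = 29 + 1 = 30.
Hasse bound: |30 − (23+1)| = |6| = 6 ≤ 2√23 ≈ 9.5917 ✓.


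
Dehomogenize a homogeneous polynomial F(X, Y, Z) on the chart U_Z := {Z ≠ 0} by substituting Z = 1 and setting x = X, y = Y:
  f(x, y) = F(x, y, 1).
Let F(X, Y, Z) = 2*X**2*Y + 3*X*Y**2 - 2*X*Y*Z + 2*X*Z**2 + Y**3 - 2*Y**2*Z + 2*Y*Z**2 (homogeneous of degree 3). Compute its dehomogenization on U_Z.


f(x, y) = 2*x**2*y + 3*x*y**2 - 2*x*y + 2*x + y**3 - 2*y**2 + 2*y

On U_Z we set Z = 1. Each monomial c·X^i·Y^j·Z^k in F becomes c·x^i·y^j·1^k = c·x^i·y^j.
Substituting Z = 1: F(X, Y, 1) = 2*x**2*y + 3*x*y**2 - 2*x*y + 2*x + y**3 - 2*y**2 + 2*y.
Note: deg(f) ≤ deg(F) = 3; strict inequality happens when F is divisible by Z (lost terms).


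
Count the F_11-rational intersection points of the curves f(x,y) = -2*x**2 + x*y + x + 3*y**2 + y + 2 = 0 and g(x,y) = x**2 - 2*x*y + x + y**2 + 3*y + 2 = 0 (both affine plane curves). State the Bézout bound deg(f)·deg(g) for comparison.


Common zeros: {(6, 9)}; count = 1; Bézout bound = 4.

deg(f) = 2, deg(g) = 2, so Bézout bound = 4.
Scan x ∈ F_11. For each x, list the y ∈ F_11 with f(x, y) ≡ 0 and those with g(x, y) ≡ 0 (mod 11); the common zeros in that column are the intersection.
  x = 0: f ≡ 0 at y ∈ ∅; g ≡ 0 at y ∈ {9, 10}; common: ∅.
  x = 1: f ≡ 0 at y ∈ {6, 8}; g ≡ 0 at y ∈ ∅; common: ∅.
  x = 2: f ≡ 0 at y ∈ ∅; g ≡ 0 at y ∈ ∅; common: ∅.
  x = 3: f ≡ 0 at y ∈ ∅; g ≡ 0 at y ∈ ∅; common: ∅.
  x = 4: f ≡ 0 at y ∈ ∅; g ≡ 0 at y ∈ {0, 5}; common: ∅.
  x = 5: f ≡ 0 at y ∈ ∅; g ≡ 0 at y ∈ {2, 5}; common: ∅.
  x = 6: f ≡ 0 at y ∈ {7, 9}; g ≡ 0 at y ∈ {0, 9}; common: {9}.
  x = 7: f ≡ 0 at y ∈ ∅; g ≡ 0 at y ∈ ∅; common: ∅.
  x = 8: f ≡ 0 at y ∈ {2, 6}; g ≡ 0 at y ∈ {3, 10}; common: ∅.
  x = 9: f ≡ 0 at y ∈ {7, 8}; g ≡ 0 at y ∈ {2}; common: ∅.
  x = 10: f ≡ 0 at y ∈ {2, 9}; g ≡ 0 at y ∈ ∅; common: ∅.
Collecting: common zeros = {(6, 9)}, so the count is 1.
Comparison with the Bézout bound: 1 ≤ 4 = deg(f)·deg(g), as expected for curves with no common component (the affine F_11-count falls short of the bound because intersections may lie at infinity, over extension fields, or carry multiplicity).


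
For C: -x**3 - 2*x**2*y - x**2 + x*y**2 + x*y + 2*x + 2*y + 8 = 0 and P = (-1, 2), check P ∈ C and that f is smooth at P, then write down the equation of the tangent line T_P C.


Tangent line at P: 15*x - 5*y + 25 = 0.

Step 1: f(-1, 2) = 0, so P lies on C.
Step 2: partial derivatives
  f_x(x, y) = -3*x**2 - 4*x*y - 2*x + y**2 + y + 2, f_y(x, y) = -2*x**2 + 2*x*y + x + 2.
  f_x(P) = 15, f_y(P) = -5 (gradient nonzero, so P is smooth).
Step 3: tangent line at P: 15·(x − -1) + -5·(y − 2) = 0.
Expanding: 15*x - 5*y + 25 = 0.


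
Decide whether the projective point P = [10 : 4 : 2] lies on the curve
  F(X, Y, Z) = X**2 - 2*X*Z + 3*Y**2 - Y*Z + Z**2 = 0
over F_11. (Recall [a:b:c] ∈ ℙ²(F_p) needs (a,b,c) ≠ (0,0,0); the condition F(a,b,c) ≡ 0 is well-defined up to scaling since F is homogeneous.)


F(10,4,2) ≡ 5 (mod 11); P is NOT on the curve.

Evaluate F(10, 4, 2) term-by-term (mod 11).
  X**2 ↦ 1·100·1·1 = 100
  -2*X*Z ↦ -2·10·1·2 = -40
  3*Y**2 ↦ 3·1·16·1 = 48
  -Y*Z ↦ -1·1·4·2 = -8
  Z**2 ↦ 1·1·1·4 = 4
Sum: F(10, 4, 2) = (100) + (-40) + (48) + (-8) + (4) = 104.
Reducing mod 11: 104 ≡ 5 (mod 11).
Since F(a, b, c) ≡ 5 ≠ 0 (mod 11), P does NOT lie on the curve.


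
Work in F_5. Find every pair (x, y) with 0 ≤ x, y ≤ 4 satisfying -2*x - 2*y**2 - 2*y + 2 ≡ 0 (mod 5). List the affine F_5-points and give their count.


Affine F_5-points: {(0, 2), (1, 0), (1, 4), (4, 1), (4, 3)}; count = 5.

For each of the 25 pairs (x, y) ∈ F_5², evaluate f(x, y) mod 5. Record the zeros.
  x = 0: [0↦2, 1↦3, 2↦0, 3↦3, 4↦2]  zeros at y ∈ {2}
  x = 1: [0↦0, 1↦1, 2↦3, 3↦1, 4↦0]  zeros at y ∈ {0, 4}
  x = 2: [0↦3, 1↦4, 2↦1, 3↦4, 4↦3]  zeros at y ∈ ∅
  x = 3: [0↦1, 1↦2, 2↦4, 3↦2, 4↦1]  zeros at y ∈ ∅
  x = 4: [0↦4, 1↦0, 2↦2, 3↦0, 4↦4]  zeros at y ∈ {1, 3}
Collecting zeros: affine points = {(0, 2), (1, 0), (1, 4), (4, 1), (4, 3)}.
Total count |C(F_5)_aff| = 5.


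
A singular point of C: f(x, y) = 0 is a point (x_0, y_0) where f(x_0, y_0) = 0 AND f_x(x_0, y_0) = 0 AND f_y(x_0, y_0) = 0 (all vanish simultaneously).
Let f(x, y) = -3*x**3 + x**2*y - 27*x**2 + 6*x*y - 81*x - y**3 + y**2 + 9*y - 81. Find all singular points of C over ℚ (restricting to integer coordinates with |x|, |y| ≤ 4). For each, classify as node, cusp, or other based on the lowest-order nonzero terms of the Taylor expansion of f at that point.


Singular points: {(-3, 0)}; classification: cusp.

Compute partial derivatives:
  f_x = -9*x**2 + 2*x*y - 54*x + 6*y - 81.
  f_y = x**2 + 6*x - 3*y**2 + 2*y + 9.
Scan x_0 ∈ {−4, ..., 4}. For each x_0, f_y(x_0, y) is a polynomial in y; find its integer roots y ∈ {−4, ..., 4}, then test f_x and f at those candidates.
  x = -4: f_y(-4, y) = -3*y**2 + 2*y + 1; vanishes at y ∈ {1}. (-4, 1): f_x = -11 ≠ 0.
  x = -3: f_y(-3, y) = -3*y**2 + 2*y; vanishes at y ∈ {0}. (-3, 0): f_x = 0, f = 0 — SINGULAR.
  x = -2: f_y(-2, y) = -3*y**2 + 2*y + 1; vanishes at y ∈ {1}. (-2, 1): f_x = -7 ≠ 0.
  x = -1: f_y(-1, y) = -3*y**2 + 2*y + 4; no integer root y with |y| ≤ 4.
  x = 0: f_y(0, y) = -3*y**2 + 2*y + 9; no integer root y with |y| ≤ 4.
  x = 1: f_y(1, y) = -3*y**2 + 2*y + 16; vanishes at y ∈ {-2}. (1, -2): f_x = -160 ≠ 0.
  x = 2: f_y(2, y) = -3*y**2 + 2*y + 25; no integer root y with |y| ≤ 4.
  x = 3: f_y(3, y) = -3*y**2 + 2*y + 36; no integer root y with |y| ≤ 4.
  x = 4: f_y(4, y) = -3*y**2 + 2*y + 49; no integer root y with |y| ≤ 4.
Only singular point on the grid: (-3, 0).
Classify: substitute x = -3 + u, y = 0 + v and expand: f = -3*u**3 + u**2*v - v**3 + v**2.
No constant or linear terms (consistent with a singular point). Quadratic part: v**2. Cubic part: -3*u**3 + u**2*v - v**3.
The quadratic part v**2 is a perfect square, so there is a single (double) tangent line v = 0, i.e. y = 0. Restricting the cubic part to that line (v = 0) leaves -3*u**3 ≠ 0, so f is not divisible by v and the branch is v² ≈ 3*u**3 to lowest order — this is a cusp.
Classification: cusp.


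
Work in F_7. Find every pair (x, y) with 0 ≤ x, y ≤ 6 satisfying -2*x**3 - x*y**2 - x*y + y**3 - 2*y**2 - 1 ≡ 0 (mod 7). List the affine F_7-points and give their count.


Affine F_7-points: {(1, 5), (3, 5), (4, 3), (6, 2)}; count = 4.

For each of the 49 pairs (x, y) ∈ F_7², evaluate f(x, y) mod 7. Record the zeros.
  x = 0: [0↦6, 1↦5, 2↦6, 3↦1, 4↦3, 5↦4, 6↦3]  zeros at y ∈ ∅
  x = 1: [0↦4, 1↦1, 2↦5, 3↦1, 4↦2, 5↦0, 6↦1]  zeros at y ∈ {5}
  x = 2: [0↦4, 1↦6, 2↦6, 3↦3, 4↦3, 5↦5, 6↦1]  zeros at y ∈ ∅
  x = 3: [0↦1, 1↦1, 2↦4, 3↦2, 4↦1, 5↦0, 6↦5]  zeros at y ∈ {5}
  x = 4: [0↦4, 1↦2, 2↦1, 3↦0, 4↦5, 5↦1, 6↦1]  zeros at y ∈ {3}
  x = 5: [0↦1, 1↦4, 2↦6, 3↦6, 4↦3, 5↦3, 6↦5]  zeros at y ∈ ∅
  x = 6: [0↦1, 1↦2, 2↦0, 3↦1, 4↦4, 5↦1, 6↦5]  zeros at y ∈ {2}
Collecting zeros: affine points = {(1, 5), (3, 5), (4, 3), (6, 2)}.
Total count |C(F_7)_aff| = 4.


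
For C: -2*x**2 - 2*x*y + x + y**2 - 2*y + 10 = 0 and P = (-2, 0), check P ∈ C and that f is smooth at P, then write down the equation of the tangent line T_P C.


Tangent line at P: 9*x + 2*y + 18 = 0.

Step 1: f(-2, 0) = 0, so P lies on C.
Step 2: partial derivatives
  f_x(x, y) = -4*x - 2*y + 1, f_y(x, y) = -2*x + 2*y - 2.
  f_x(P) = 9, f_y(P) = 2 (gradient nonzero, so P is smooth).
Step 3: tangent line at P: 9·(x − -2) + 2·(y − 0) = 0.
Expanding: 9*x + 2*y + 18 = 0.


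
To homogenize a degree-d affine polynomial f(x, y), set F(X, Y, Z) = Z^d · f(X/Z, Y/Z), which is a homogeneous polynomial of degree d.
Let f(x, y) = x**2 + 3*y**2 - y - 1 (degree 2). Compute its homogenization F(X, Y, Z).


F(X, Y, Z) = X**2 + 3*Y**2 - Y*Z - Z**2

deg(f) = 2.
Substitute x = X/Z, y = Y/Z into f, then multiply by Z^2.
  monomial 1·x^2·y^0 ↦ 1·X^2·Y^0·Z^0.
  monomial 3·x^0·y^2 ↦ 3·X^0·Y^2·Z^0.
  monomial -1·x^0·y^1 ↦ -1·X^0·Y^1·Z^1.
  monomial -1·x^0·y^0 ↦ -1·X^0·Y^0·Z^2.
Collecting: F(X, Y, Z) = X**2 + 3*Y**2 - Y*Z - Z**2.


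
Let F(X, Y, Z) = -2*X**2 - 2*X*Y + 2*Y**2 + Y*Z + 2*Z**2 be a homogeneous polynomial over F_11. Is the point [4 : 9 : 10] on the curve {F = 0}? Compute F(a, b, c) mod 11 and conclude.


F(4,9,10) ≡ 7 (mod 11); P is NOT on the curve.

Evaluate F(4, 9, 10) term-by-term (mod 11).
  -2*X**2 ↦ -2·16·1·1 = -32
  -2*X*Y ↦ -2·4·9·1 = -72
  2*Y**2 ↦ 2·1·81·1 = 162
  Y*Z ↦ 1·1·9·10 = 90
  2*Z**2 ↦ 2·1·1·100 = 200
Sum: F(4, 9, 10) = (-32) + (-72) + (162) + (90) + (200) = 348.
Reducing mod 11: 348 ≡ 7 (mod 11).
Since F(a, b, c) ≡ 7 ≠ 0 (mod 11), P does NOT lie on the curve.


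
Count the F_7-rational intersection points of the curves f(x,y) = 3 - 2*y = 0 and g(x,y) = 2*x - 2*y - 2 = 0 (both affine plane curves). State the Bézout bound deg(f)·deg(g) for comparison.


Common zeros: {(6, 5)}; count = 1; Bézout bound = 1.

deg(f) = 1, deg(g) = 1, so Bézout bound = 1.
Scan x ∈ F_7. For each x, list the y ∈ F_7 with f(x, y) ≡ 0 and those with g(x, y) ≡ 0 (mod 7); the common zeros in that column are the intersection.
  x = 0: f ≡ 0 at y ∈ {5}; g ≡ 0 at y ∈ {6}; common: ∅.
  x = 1: f ≡ 0 at y ∈ {5}; g ≡ 0 at y ∈ {0}; common: ∅.
  x = 2: f ≡ 0 at y ∈ {5}; g ≡ 0 at y ∈ {1}; common: ∅.
  x = 3: f ≡ 0 at y ∈ {5}; g ≡ 0 at y ∈ {2}; common: ∅.
  x = 4: f ≡ 0 at y ∈ {5}; g ≡ 0 at y ∈ {3}; common: ∅.
  x = 5: f ≡ 0 at y ∈ {5}; g ≡ 0 at y ∈ {4}; common: ∅.
  x = 6: f ≡ 0 at y ∈ {5}; g ≡ 0 at y ∈ {5}; common: {5}.
Collecting: common zeros = {(6, 5)}, so the count is 1.
Comparison with the Bézout bound: 1 ≤ 1 = deg(f)·deg(g), as expected for curves with no common component (the bound is attained).


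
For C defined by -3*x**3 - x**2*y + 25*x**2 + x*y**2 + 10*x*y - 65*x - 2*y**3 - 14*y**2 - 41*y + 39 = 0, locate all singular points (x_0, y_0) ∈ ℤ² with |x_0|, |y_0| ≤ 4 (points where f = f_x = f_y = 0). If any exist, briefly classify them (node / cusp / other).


Singular points: {(3, -2)}; classification: cusp.

Compute partial derivatives:
  f_x = -9*x**2 - 2*x*y + 50*x + y**2 + 10*y - 65.
  f_y = -x**2 + 2*x*y + 10*x - 6*y**2 - 28*y - 41.
Scan x_0 ∈ {−4, ..., 4}. For each x_0, f_y(x_0, y) is a polynomial in y; find its integer roots y ∈ {−4, ..., 4}, then test f_x and f at those candidates.
  x = -4: f_y(-4, y) = -6*y**2 - 36*y - 97; no integer root y with |y| ≤ 4.
  x = -3: f_y(-3, y) = -6*y**2 - 34*y - 80; no integer root y with |y| ≤ 4.
  x = -2: f_y(-2, y) = -6*y**2 - 32*y - 65; no integer root y with |y| ≤ 4.
  x = -1: f_y(-1, y) = -6*y**2 - 30*y - 52; no integer root y with |y| ≤ 4.
  x = 0: f_y(0, y) = -6*y**2 - 28*y - 41; no integer root y with |y| ≤ 4.
  x = 1: f_y(1, y) = -6*y**2 - 26*y - 32; no integer root y with |y| ≤ 4.
  x = 2: f_y(2, y) = -6*y**2 - 24*y - 25; no integer root y with |y| ≤ 4.
  x = 3: f_y(3, y) = -6*y**2 - 22*y - 20; vanishes at y ∈ {-2}. (3, -2): f_x = 0, f = 0 — SINGULAR.
  x = 4: f_y(4, y) = -6*y**2 - 20*y - 17; no integer root y with |y| ≤ 4.
Only singular point on the grid: (3, -2).
Classify: substitute x = 3 + u, y = -2 + v and expand: f = -3*u**3 - u**2*v + u*v**2 - 2*v**3 + v**2.
No constant or linear terms (consistent with a singular point). Quadratic part: v**2. Cubic part: -3*u**3 - u**2*v + u*v**2 - 2*v**3.
The quadratic part v**2 is a perfect square, so there is a single (double) tangent line v = 0, i.e. y = -2. Restricting the cubic part to that line (v = 0) leaves -3*u**3 ≠ 0, so f is not divisible by v and the branch is v² ≈ 3*u**3 to lowest order — this is a cusp.
Classification: cusp.


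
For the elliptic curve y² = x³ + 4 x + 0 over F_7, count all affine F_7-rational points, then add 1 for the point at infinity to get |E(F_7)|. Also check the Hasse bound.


Affine points = {(0, 0), (2, 3), (2, 4), (3, 2), (3, 5), (6, 3), (6, 4)}; affine count = 7; |E(F_7)| = 8.

Discriminant check: Δ ∝ 4a³ + 27b² = 4·4³ + 27·0² = 4·64 + 27·0 ≡ 4 (mod 7). Nonzero ⇒ E is nonsingular.
For each x ∈ F_7, compute rhs = x³ + 4·x + 0 mod 7, then count y ∈ F_7 with y² ≡ rhs.
  x = 0: rhs = 0, matching y values: 0 (1 points).
  x = 1: rhs = 5, matching y values: none (0 points).
  x = 2: rhs = 2, matching y values: 3, 4 (2 points).
  x = 3: rhs = 4, matching y values: 2, 5 (2 points).
  x = 4: rhs = 3, matching y values: none (0 points).
  x = 5: rhs = 5, matching y values: none (0 points).
  x = 6: rhs = 2, matching y values: 3, 4 (2 points).
Total affine count: 7.
Full point count |E(F_7)| = 7 + 1 = 8.
Hasse bound: |8 − (7+1)| = |0| = 0 ≤ 2√7 ≈ 5.2915 ✓.


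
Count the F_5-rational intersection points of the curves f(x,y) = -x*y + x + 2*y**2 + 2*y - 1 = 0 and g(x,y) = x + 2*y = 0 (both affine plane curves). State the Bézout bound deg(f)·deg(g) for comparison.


Common zeros: {(1, 2), (4, 3)}; count = 2; Bézout bound = 2.

deg(f) = 2, deg(g) = 1, so Bézout bound = 2.
Scan x ∈ F_5. For each x, list the y ∈ F_5 with f(x, y) ≡ 0 and those with g(x, y) ≡ 0 (mod 5); the common zeros in that column are the intersection.
  x = 0: f ≡ 0 at y ∈ ∅; g ≡ 0 at y ∈ {0}; common: ∅.
  x = 1: f ≡ 0 at y ∈ {0, 2}; g ≡ 0 at y ∈ {2}; common: {2}.
  x = 2: f ≡ 0 at y ∈ ∅; g ≡ 0 at y ∈ {4}; common: ∅.
  x = 3: f ≡ 0 at y ∈ {4}; g ≡ 0 at y ∈ {1}; common: ∅.
  x = 4: f ≡ 0 at y ∈ {3}; g ≡ 0 at y ∈ {3}; common: {3}.
Collecting: common zeros = {(1, 2), (4, 3)}, so the count is 2.
Comparison with the Bézout bound: 2 ≤ 2 = deg(f)·deg(g), as expected for curves with no common component (the bound is attained).
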